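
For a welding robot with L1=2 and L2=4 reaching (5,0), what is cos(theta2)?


Given: L1 = 2, L2 = 4, target (x, y) = (5, 0)
Using cos(theta2) = (x^2 + y^2 - L1^2 - L2^2) / (2*L1*L2)
x^2 + y^2 = 5^2 + 0 = 25
L1^2 + L2^2 = 4 + 16 = 20
Numerator = 25 - 20 = 5
Denominator = 2*2*4 = 16
cos(theta2) = 5/16 = 5/16

5/16


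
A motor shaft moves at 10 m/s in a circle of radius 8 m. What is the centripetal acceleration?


Given: v = 10 m/s, r = 8 m
Using a_c = v^2 / r
a_c = 10^2 / 8
a_c = 100 / 8
a_c = 25/2 m/s^2

25/2 m/s^2


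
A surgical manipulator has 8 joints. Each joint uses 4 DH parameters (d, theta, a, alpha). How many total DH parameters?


Given: 8 joints, 4 DH parameters per joint (d, theta, a, alpha)
Total DH parameters = number_of_joints * 4
Total = 8 * 4
Total = 32

32


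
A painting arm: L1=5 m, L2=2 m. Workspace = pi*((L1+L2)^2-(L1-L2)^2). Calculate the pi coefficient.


Given: L1 = 5, L2 = 2
(L1+L2)^2 = (7)^2 = 49
(L1-L2)^2 = (3)^2 = 9
Difference = 49 - 9 = 40
This equals 4*L1*L2 = 4*5*2 = 40
Workspace area = 40*pi

40


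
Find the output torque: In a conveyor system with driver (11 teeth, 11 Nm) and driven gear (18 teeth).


Given: N1 = 11, N2 = 18, T1 = 11 Nm
Using T2/T1 = N2/N1
T2 = T1 * N2 / N1
T2 = 11 * 18 / 11
T2 = 198 / 11
T2 = 18 Nm

18 Nm


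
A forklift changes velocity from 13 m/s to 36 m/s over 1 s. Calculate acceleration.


Given: initial velocity v0 = 13 m/s, final velocity v = 36 m/s, time t = 1 s
Using a = (v - v0) / t
a = (36 - 13) / 1
a = 23 / 1
a = 23 m/s^2

23 m/s^2


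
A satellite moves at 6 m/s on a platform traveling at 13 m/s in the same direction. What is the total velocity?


Given: object velocity = 6 m/s, platform velocity = 13 m/s (same direction)
Using classical velocity addition: v_total = v_object + v_platform
v_total = 6 + 13
v_total = 19 m/s

19 m/s


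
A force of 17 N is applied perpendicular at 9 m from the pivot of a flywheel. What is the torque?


Given: F = 17 N, r = 9 m, angle = 90 deg (perpendicular)
Using tau = F * r * sin(90)
sin(90) = 1
tau = 17 * 9 * 1
tau = 153 Nm

153 Nm


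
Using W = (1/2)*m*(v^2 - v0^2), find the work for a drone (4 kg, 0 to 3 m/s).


Given: m = 4 kg, v0 = 0 m/s, v = 3 m/s
Using W = (1/2)*m*(v^2 - v0^2)
v^2 = 3^2 = 9
v0^2 = 0^2 = 0
v^2 - v0^2 = 9 - 0 = 9
W = (1/2)*4*9 = 18 J

18 J


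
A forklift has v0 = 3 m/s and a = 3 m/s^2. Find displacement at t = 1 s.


Given: v0 = 3 m/s, a = 3 m/s^2, t = 1 s
Using s = v0*t + (1/2)*a*t^2
s = 3*1 + (1/2)*3*1^2
s = 3 + (1/2)*3
s = 3 + 3/2
s = 9/2

9/2 m


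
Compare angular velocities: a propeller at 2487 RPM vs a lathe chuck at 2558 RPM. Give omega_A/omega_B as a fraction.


Given: RPM_A = 2487, RPM_B = 2558
omega = 2*pi*RPM/60, so omega_A/omega_B = RPM_A / RPM_B
omega_A/omega_B = 2487 / 2558
omega_A/omega_B = 2487/2558

2487/2558


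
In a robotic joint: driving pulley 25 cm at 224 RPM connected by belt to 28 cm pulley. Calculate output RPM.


Given: D1 = 25 cm, w1 = 224 RPM, D2 = 28 cm
Using D1*w1 = D2*w2
w2 = D1*w1 / D2
w2 = 25*224 / 28
w2 = 5600 / 28
w2 = 200 RPM

200 RPM


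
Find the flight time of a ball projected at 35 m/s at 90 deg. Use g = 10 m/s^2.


Given: v0 = 35 m/s, theta = 90 deg, g = 10 m/s^2
sin(90) = 1
Using T = 2*v0*sin(theta) / g
T = 2*35*1 / 10
T = 70 / 10
T = 7 s

7 s


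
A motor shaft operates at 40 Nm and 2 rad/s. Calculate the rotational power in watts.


Given: tau = 40 Nm, omega = 2 rad/s
Using P = tau * omega
P = 40 * 2
P = 80 W

80 W


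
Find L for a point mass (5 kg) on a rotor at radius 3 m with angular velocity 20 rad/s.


Given: m = 5 kg, r = 3 m, omega = 20 rad/s
For a point mass: I = m*r^2
I = 5*3^2 = 5*9 = 45
L = I*omega = 45*20
L = 900 kg*m^2/s

900 kg*m^2/s


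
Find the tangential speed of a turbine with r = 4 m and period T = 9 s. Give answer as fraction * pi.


Given: radius r = 4 m, period T = 9 s
Using v = 2*pi*r / T
v = 2*pi*4 / 9
v = 8*pi / 9
v = 8/9*pi m/s

8/9*pi m/s


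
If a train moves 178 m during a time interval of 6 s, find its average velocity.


Given: distance d = 178 m, time t = 6 s
Using v = d / t
v = 178 / 6
v = 89/3 m/s

89/3 m/s


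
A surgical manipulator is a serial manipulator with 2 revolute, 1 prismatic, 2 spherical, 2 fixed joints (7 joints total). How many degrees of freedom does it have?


Given: serial robot with 2 revolute, 1 prismatic, 2 spherical, 2 fixed joints
DOF contribution per joint type: revolute=1, prismatic=1, spherical=3, fixed=0
DOF = 2*1 + 1*1 + 2*3 + 2*0
DOF = 9

9


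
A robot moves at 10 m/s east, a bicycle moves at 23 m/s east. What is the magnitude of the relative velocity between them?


Given: v_A = 10 m/s east, v_B = 23 m/s east
Both move in the same direction; relative speed = |v_A - v_B|
|10 - 23| = |-13|
= 13 m/s

13 m/s


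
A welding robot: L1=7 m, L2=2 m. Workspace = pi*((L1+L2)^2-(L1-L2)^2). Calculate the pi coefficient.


Given: L1 = 7, L2 = 2
(L1+L2)^2 = (9)^2 = 81
(L1-L2)^2 = (5)^2 = 25
Difference = 81 - 25 = 56
This equals 4*L1*L2 = 4*7*2 = 56
Workspace area = 56*pi

56


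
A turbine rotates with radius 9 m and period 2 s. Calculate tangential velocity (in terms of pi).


Given: radius r = 9 m, period T = 2 s
Using v = 2*pi*r / T
v = 2*pi*9 / 2
v = 18*pi / 2
v = 9*pi m/s

9*pi m/s


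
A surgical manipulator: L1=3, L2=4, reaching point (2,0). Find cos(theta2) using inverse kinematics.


Given: L1 = 3, L2 = 4, target (x, y) = (2, 0)
Using cos(theta2) = (x^2 + y^2 - L1^2 - L2^2) / (2*L1*L2)
x^2 + y^2 = 2^2 + 0 = 4
L1^2 + L2^2 = 9 + 16 = 25
Numerator = 4 - 25 = -21
Denominator = 2*3*4 = 24
cos(theta2) = -21/24 = -7/8

-7/8


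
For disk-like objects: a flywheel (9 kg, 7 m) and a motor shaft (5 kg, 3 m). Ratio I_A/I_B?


Given: M1=9 kg, R1=7 m, M2=5 kg, R2=3 m
For a disk: I = (1/2)*M*R^2, so I_A/I_B = (M1*R1^2)/(M2*R2^2)
M1*R1^2 = 9*49 = 441
M2*R2^2 = 5*9 = 45
I_A/I_B = 441/45 = 49/5

49/5


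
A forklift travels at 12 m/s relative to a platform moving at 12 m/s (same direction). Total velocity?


Given: object velocity = 12 m/s, platform velocity = 12 m/s (same direction)
Using classical velocity addition: v_total = v_object + v_platform
v_total = 12 + 12
v_total = 24 m/s

24 m/s


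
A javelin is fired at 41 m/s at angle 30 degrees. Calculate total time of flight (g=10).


Given: v0 = 41 m/s, theta = 30 deg, g = 10 m/s^2
sin(30) = 1/2
Using T = 2*v0*sin(theta) / g
T = 2*41*1/2 / 10
T = 41 / 10
T = 41/10 s

41/10 s


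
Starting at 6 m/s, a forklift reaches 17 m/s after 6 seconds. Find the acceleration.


Given: initial velocity v0 = 6 m/s, final velocity v = 17 m/s, time t = 6 s
Using a = (v - v0) / t
a = (17 - 6) / 6
a = 11 / 6
a = 11/6 m/s^2

11/6 m/s^2


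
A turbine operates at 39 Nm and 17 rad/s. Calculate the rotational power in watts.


Given: tau = 39 Nm, omega = 17 rad/s
Using P = tau * omega
P = 39 * 17
P = 663 W

663 W


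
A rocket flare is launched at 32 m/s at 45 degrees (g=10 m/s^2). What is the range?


Given: v0 = 32 m/s, theta = 45 deg, g = 10 m/s^2
sin(2*45) = sin(90) = 1
Using R = v0^2 * sin(2*theta) / g
R = 32^2 * 1 / 10
R = 1024 / 10
R = 512/5 m

512/5 m


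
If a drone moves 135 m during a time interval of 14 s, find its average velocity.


Given: distance d = 135 m, time t = 14 s
Using v = d / t
v = 135 / 14
v = 135/14 m/s

135/14 m/s


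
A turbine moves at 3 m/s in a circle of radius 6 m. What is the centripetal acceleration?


Given: v = 3 m/s, r = 6 m
Using a_c = v^2 / r
a_c = 3^2 / 6
a_c = 9 / 6
a_c = 3/2 m/s^2

3/2 m/s^2


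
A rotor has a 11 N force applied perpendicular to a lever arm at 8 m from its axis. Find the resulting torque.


Given: F = 11 N, r = 8 m, angle = 90 deg (perpendicular)
Using tau = F * r * sin(90)
sin(90) = 1
tau = 11 * 8 * 1
tau = 88 Nm

88 Nm


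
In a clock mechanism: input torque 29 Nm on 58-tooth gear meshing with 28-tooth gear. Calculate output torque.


Given: N1 = 58, N2 = 28, T1 = 29 Nm
Using T2/T1 = N2/N1
T2 = T1 * N2 / N1
T2 = 29 * 28 / 58
T2 = 812 / 58
T2 = 14 Nm

14 Nm


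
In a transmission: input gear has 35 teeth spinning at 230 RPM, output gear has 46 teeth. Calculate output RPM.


Given: N1 = 35 teeth, w1 = 230 RPM, N2 = 46 teeth
Using N1*w1 = N2*w2
w2 = N1*w1 / N2
w2 = 35*230 / 46
w2 = 8050 / 46
w2 = 175 RPM

175 RPM


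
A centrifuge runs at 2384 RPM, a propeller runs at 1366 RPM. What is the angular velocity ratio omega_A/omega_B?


Given: RPM_A = 2384, RPM_B = 1366
omega = 2*pi*RPM/60, so omega_A/omega_B = RPM_A / RPM_B
omega_A/omega_B = 2384 / 1366
omega_A/omega_B = 1192/683

1192/683


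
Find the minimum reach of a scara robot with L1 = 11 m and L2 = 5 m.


Given: L1 = 11 m, L2 = 5 m
For a 2-link planar arm, min reach = |L1 - L2| (second link folded back)
Min reach = |11 - 5|
Min reach = 6 m

6 m


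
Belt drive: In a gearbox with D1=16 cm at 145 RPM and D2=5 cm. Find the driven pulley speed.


Given: D1 = 16 cm, w1 = 145 RPM, D2 = 5 cm
Using D1*w1 = D2*w2
w2 = D1*w1 / D2
w2 = 16*145 / 5
w2 = 2320 / 5
w2 = 464 RPM

464 RPM


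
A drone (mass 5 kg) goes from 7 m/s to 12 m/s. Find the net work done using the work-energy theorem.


Given: m = 5 kg, v0 = 7 m/s, v = 12 m/s
Using W = (1/2)*m*(v^2 - v0^2)
v^2 = 12^2 = 144
v0^2 = 7^2 = 49
v^2 - v0^2 = 144 - 49 = 95
W = (1/2)*5*95 = 475/2 J

475/2 J


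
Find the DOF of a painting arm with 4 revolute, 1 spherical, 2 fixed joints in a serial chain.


Given: serial robot with 4 revolute, 1 spherical, 2 fixed joints
DOF contribution per joint type: revolute=1, prismatic=1, spherical=3, fixed=0
DOF = 4*1 + 1*3 + 2*0
DOF = 7

7


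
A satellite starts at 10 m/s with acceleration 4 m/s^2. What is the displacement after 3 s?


Given: v0 = 10 m/s, a = 4 m/s^2, t = 3 s
Using s = v0*t + (1/2)*a*t^2
s = 10*3 + (1/2)*4*3^2
s = 30 + (1/2)*36
s = 30 + 18
s = 48

48 m


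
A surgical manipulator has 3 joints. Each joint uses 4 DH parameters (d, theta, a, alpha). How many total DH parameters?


Given: 3 joints, 4 DH parameters per joint (d, theta, a, alpha)
Total DH parameters = number_of_joints * 4
Total = 3 * 4
Total = 12

12


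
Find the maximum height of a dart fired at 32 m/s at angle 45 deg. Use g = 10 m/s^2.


Given: v0 = 32 m/s, theta = 45 deg, g = 10 m/s^2
sin^2(45) = 1/2
Using H = v0^2 * sin^2(theta) / (2*g)
H = 32^2 * 1/2 / (2*10)
H = 1024 * 1/2 / 20
H = 512 / 20
H = 128/5 m

128/5 m


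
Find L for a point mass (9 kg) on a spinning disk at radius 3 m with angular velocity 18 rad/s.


Given: m = 9 kg, r = 3 m, omega = 18 rad/s
For a point mass: I = m*r^2
I = 9*3^2 = 9*9 = 81
L = I*omega = 81*18
L = 1458 kg*m^2/s

1458 kg*m^2/s


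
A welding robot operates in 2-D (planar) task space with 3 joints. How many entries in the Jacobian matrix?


Given: task space dimension = 2, joints = 3
Jacobian is a 2 x 3 matrix
Total entries = rows * columns
Total = 2 * 3
Total = 6

6


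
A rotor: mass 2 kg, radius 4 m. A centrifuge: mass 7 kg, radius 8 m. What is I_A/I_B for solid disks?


Given: M1=2 kg, R1=4 m, M2=7 kg, R2=8 m
For a disk: I = (1/2)*M*R^2, so I_A/I_B = (M1*R1^2)/(M2*R2^2)
M1*R1^2 = 2*16 = 32
M2*R2^2 = 7*64 = 448
I_A/I_B = 32/448 = 1/14

1/14


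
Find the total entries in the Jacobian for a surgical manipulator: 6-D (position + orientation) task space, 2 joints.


Given: task space dimension = 6, joints = 2
Jacobian is a 6 x 2 matrix
Total entries = rows * columns
Total = 6 * 2
Total = 12

12


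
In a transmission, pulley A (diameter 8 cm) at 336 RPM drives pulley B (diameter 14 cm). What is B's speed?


Given: D1 = 8 cm, w1 = 336 RPM, D2 = 14 cm
Using D1*w1 = D2*w2
w2 = D1*w1 / D2
w2 = 8*336 / 14
w2 = 2688 / 14
w2 = 192 RPM

192 RPM


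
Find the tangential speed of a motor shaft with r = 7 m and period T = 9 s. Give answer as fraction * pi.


Given: radius r = 7 m, period T = 9 s
Using v = 2*pi*r / T
v = 2*pi*7 / 9
v = 14*pi / 9
v = 14/9*pi m/s

14/9*pi m/s


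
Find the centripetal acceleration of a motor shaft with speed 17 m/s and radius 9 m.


Given: v = 17 m/s, r = 9 m
Using a_c = v^2 / r
a_c = 17^2 / 9
a_c = 289 / 9
a_c = 289/9 m/s^2

289/9 m/s^2


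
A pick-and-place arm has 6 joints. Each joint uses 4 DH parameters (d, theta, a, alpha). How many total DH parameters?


Given: 6 joints, 4 DH parameters per joint (d, theta, a, alpha)
Total DH parameters = number_of_joints * 4
Total = 6 * 4
Total = 24

24


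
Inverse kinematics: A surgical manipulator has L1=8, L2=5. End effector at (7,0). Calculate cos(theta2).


Given: L1 = 8, L2 = 5, target (x, y) = (7, 0)
Using cos(theta2) = (x^2 + y^2 - L1^2 - L2^2) / (2*L1*L2)
x^2 + y^2 = 7^2 + 0 = 49
L1^2 + L2^2 = 64 + 25 = 89
Numerator = 49 - 89 = -40
Denominator = 2*8*5 = 80
cos(theta2) = -40/80 = -1/2

-1/2


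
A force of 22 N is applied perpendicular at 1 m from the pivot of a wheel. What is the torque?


Given: F = 22 N, r = 1 m, angle = 90 deg (perpendicular)
Using tau = F * r * sin(90)
sin(90) = 1
tau = 22 * 1 * 1
tau = 22 Nm

22 Nm


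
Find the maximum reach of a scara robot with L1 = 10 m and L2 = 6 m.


Given: L1 = 10 m, L2 = 6 m
For a 2-link planar arm, max reach = L1 + L2 (fully extended)
Max reach = 10 + 6
Max reach = 16 m

16 m


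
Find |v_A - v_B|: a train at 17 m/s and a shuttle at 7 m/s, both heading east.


Given: v_A = 17 m/s east, v_B = 7 m/s east
Both move in the same direction; relative speed = |v_A - v_B|
|17 - 7| = |10|
= 10 m/s

10 m/s


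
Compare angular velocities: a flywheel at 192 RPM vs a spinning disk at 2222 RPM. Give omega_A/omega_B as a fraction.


Given: RPM_A = 192, RPM_B = 2222
omega = 2*pi*RPM/60, so omega_A/omega_B = RPM_A / RPM_B
omega_A/omega_B = 192 / 2222
omega_A/omega_B = 96/1111

96/1111


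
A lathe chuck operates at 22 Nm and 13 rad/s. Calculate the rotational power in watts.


Given: tau = 22 Nm, omega = 13 rad/s
Using P = tau * omega
P = 22 * 13
P = 286 W

286 W


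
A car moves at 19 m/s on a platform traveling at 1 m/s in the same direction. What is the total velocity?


Given: object velocity = 19 m/s, platform velocity = 1 m/s (same direction)
Using classical velocity addition: v_total = v_object + v_platform
v_total = 19 + 1
v_total = 20 m/s

20 m/s


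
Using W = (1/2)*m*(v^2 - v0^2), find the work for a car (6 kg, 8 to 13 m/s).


Given: m = 6 kg, v0 = 8 m/s, v = 13 m/s
Using W = (1/2)*m*(v^2 - v0^2)
v^2 = 13^2 = 169
v0^2 = 8^2 = 64
v^2 - v0^2 = 169 - 64 = 105
W = (1/2)*6*105 = 315 J

315 J


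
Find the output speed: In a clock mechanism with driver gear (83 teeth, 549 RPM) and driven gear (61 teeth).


Given: N1 = 83 teeth, w1 = 549 RPM, N2 = 61 teeth
Using N1*w1 = N2*w2
w2 = N1*w1 / N2
w2 = 83*549 / 61
w2 = 45567 / 61
w2 = 747 RPM

747 RPM


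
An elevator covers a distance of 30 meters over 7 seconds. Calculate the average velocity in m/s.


Given: distance d = 30 m, time t = 7 s
Using v = d / t
v = 30 / 7
v = 30/7 m/s

30/7 m/s


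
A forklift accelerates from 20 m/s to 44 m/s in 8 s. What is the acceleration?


Given: initial velocity v0 = 20 m/s, final velocity v = 44 m/s, time t = 8 s
Using a = (v - v0) / t
a = (44 - 20) / 8
a = 24 / 8
a = 3 m/s^2

3 m/s^2


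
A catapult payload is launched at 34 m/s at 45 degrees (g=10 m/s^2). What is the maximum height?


Given: v0 = 34 m/s, theta = 45 deg, g = 10 m/s^2
sin^2(45) = 1/2
Using H = v0^2 * sin^2(theta) / (2*g)
H = 34^2 * 1/2 / (2*10)
H = 1156 * 1/2 / 20
H = 578 / 20
H = 289/10 m

289/10 m


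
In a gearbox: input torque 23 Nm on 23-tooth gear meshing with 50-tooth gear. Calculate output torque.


Given: N1 = 23, N2 = 50, T1 = 23 Nm
Using T2/T1 = N2/N1
T2 = T1 * N2 / N1
T2 = 23 * 50 / 23
T2 = 1150 / 23
T2 = 50 Nm

50 Nm


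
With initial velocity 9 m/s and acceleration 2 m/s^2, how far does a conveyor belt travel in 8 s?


Given: v0 = 9 m/s, a = 2 m/s^2, t = 8 s
Using s = v0*t + (1/2)*a*t^2
s = 9*8 + (1/2)*2*8^2
s = 72 + (1/2)*128
s = 72 + 64
s = 136

136 m


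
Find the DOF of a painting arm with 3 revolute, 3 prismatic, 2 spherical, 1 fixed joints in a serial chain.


Given: serial robot with 3 revolute, 3 prismatic, 2 spherical, 1 fixed joints
DOF contribution per joint type: revolute=1, prismatic=1, spherical=3, fixed=0
DOF = 3*1 + 3*1 + 2*3 + 1*0
DOF = 12

12


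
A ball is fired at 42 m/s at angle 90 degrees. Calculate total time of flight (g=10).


Given: v0 = 42 m/s, theta = 90 deg, g = 10 m/s^2
sin(90) = 1
Using T = 2*v0*sin(theta) / g
T = 2*42*1 / 10
T = 84 / 10
T = 42/5 s

42/5 s


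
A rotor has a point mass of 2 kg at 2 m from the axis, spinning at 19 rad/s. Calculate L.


Given: m = 2 kg, r = 2 m, omega = 19 rad/s
For a point mass: I = m*r^2
I = 2*2^2 = 2*4 = 8
L = I*omega = 8*19
L = 152 kg*m^2/s

152 kg*m^2/s


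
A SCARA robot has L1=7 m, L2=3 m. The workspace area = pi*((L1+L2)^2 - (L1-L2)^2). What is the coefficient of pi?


Given: L1 = 7, L2 = 3
(L1+L2)^2 = (10)^2 = 100
(L1-L2)^2 = (4)^2 = 16
Difference = 100 - 16 = 84
This equals 4*L1*L2 = 4*7*3 = 84
Workspace area = 84*pi

84


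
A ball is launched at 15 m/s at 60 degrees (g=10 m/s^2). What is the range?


Given: v0 = 15 m/s, theta = 60 deg, g = 10 m/s^2
sin(2*60) = sin(120) = sqrt(3)/2
Using R = v0^2 * sin(2*theta) / g
R = 15^2 * (sqrt(3)/2) / 10
R = 225 * sqrt(3) / 20
R = 45/4*sqrt(3) m

45/4*sqrt(3) m


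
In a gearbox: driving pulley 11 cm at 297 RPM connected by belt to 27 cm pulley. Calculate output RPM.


Given: D1 = 11 cm, w1 = 297 RPM, D2 = 27 cm
Using D1*w1 = D2*w2
w2 = D1*w1 / D2
w2 = 11*297 / 27
w2 = 3267 / 27
w2 = 121 RPM

121 RPM


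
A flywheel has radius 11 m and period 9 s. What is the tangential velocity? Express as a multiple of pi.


Given: radius r = 11 m, period T = 9 s
Using v = 2*pi*r / T
v = 2*pi*11 / 9
v = 22*pi / 9
v = 22/9*pi m/s

22/9*pi m/s


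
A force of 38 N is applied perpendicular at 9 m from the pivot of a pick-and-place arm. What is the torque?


Given: F = 38 N, r = 9 m, angle = 90 deg (perpendicular)
Using tau = F * r * sin(90)
sin(90) = 1
tau = 38 * 9 * 1
tau = 342 Nm

342 Nm


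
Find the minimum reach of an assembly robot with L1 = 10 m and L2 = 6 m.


Given: L1 = 10 m, L2 = 6 m
For a 2-link planar arm, min reach = |L1 - L2| (second link folded back)
Min reach = |10 - 6|
Min reach = 4 m

4 m


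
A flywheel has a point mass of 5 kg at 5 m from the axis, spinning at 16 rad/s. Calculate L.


Given: m = 5 kg, r = 5 m, omega = 16 rad/s
For a point mass: I = m*r^2
I = 5*5^2 = 5*25 = 125
L = I*omega = 125*16
L = 2000 kg*m^2/s

2000 kg*m^2/s


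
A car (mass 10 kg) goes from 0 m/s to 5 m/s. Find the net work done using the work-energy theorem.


Given: m = 10 kg, v0 = 0 m/s, v = 5 m/s
Using W = (1/2)*m*(v^2 - v0^2)
v^2 = 5^2 = 25
v0^2 = 0^2 = 0
v^2 - v0^2 = 25 - 0 = 25
W = (1/2)*10*25 = 125 J

125 J


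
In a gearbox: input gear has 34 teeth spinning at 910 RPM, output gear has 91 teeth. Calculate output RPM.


Given: N1 = 34 teeth, w1 = 910 RPM, N2 = 91 teeth
Using N1*w1 = N2*w2
w2 = N1*w1 / N2
w2 = 34*910 / 91
w2 = 30940 / 91
w2 = 340 RPM

340 RPM


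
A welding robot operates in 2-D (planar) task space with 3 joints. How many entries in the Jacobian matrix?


Given: task space dimension = 2, joints = 3
Jacobian is a 2 x 3 matrix
Total entries = rows * columns
Total = 2 * 3
Total = 6

6


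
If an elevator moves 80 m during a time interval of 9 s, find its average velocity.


Given: distance d = 80 m, time t = 9 s
Using v = d / t
v = 80 / 9
v = 80/9 m/s

80/9 m/s


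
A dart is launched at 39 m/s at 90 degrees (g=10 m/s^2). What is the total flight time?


Given: v0 = 39 m/s, theta = 90 deg, g = 10 m/s^2
sin(90) = 1
Using T = 2*v0*sin(theta) / g
T = 2*39*1 / 10
T = 78 / 10
T = 39/5 s

39/5 s


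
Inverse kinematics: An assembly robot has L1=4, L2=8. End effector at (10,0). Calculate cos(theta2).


Given: L1 = 4, L2 = 8, target (x, y) = (10, 0)
Using cos(theta2) = (x^2 + y^2 - L1^2 - L2^2) / (2*L1*L2)
x^2 + y^2 = 10^2 + 0 = 100
L1^2 + L2^2 = 16 + 64 = 80
Numerator = 100 - 80 = 20
Denominator = 2*4*8 = 64
cos(theta2) = 20/64 = 5/16

5/16


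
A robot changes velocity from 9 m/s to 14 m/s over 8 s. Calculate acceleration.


Given: initial velocity v0 = 9 m/s, final velocity v = 14 m/s, time t = 8 s
Using a = (v - v0) / t
a = (14 - 9) / 8
a = 5 / 8
a = 5/8 m/s^2

5/8 m/s^2


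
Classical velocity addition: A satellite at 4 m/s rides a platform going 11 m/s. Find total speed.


Given: object velocity = 4 m/s, platform velocity = 11 m/s (same direction)
Using classical velocity addition: v_total = v_object + v_platform
v_total = 4 + 11
v_total = 15 m/s

15 m/s


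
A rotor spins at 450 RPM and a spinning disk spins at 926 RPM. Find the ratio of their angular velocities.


Given: RPM_A = 450, RPM_B = 926
omega = 2*pi*RPM/60, so omega_A/omega_B = RPM_A / RPM_B
omega_A/omega_B = 450 / 926
omega_A/omega_B = 225/463

225/463


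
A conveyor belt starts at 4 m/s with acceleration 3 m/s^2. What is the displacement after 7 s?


Given: v0 = 4 m/s, a = 3 m/s^2, t = 7 s
Using s = v0*t + (1/2)*a*t^2
s = 4*7 + (1/2)*3*7^2
s = 28 + (1/2)*147
s = 28 + 147/2
s = 203/2

203/2 m


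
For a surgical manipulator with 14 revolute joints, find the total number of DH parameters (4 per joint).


Given: 14 joints, 4 DH parameters per joint (d, theta, a, alpha)
Total DH parameters = number_of_joints * 4
Total = 14 * 4
Total = 56

56


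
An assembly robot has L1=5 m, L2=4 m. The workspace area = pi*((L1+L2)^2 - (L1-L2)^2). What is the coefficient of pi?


Given: L1 = 5, L2 = 4
(L1+L2)^2 = (9)^2 = 81
(L1-L2)^2 = (1)^2 = 1
Difference = 81 - 1 = 80
This equals 4*L1*L2 = 4*5*4 = 80
Workspace area = 80*pi

80


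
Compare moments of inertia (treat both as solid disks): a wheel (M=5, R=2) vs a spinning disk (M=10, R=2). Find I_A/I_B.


Given: M1=5 kg, R1=2 m, M2=10 kg, R2=2 m
For a disk: I = (1/2)*M*R^2, so I_A/I_B = (M1*R1^2)/(M2*R2^2)
M1*R1^2 = 5*4 = 20
M2*R2^2 = 10*4 = 40
I_A/I_B = 20/40 = 1/2

1/2


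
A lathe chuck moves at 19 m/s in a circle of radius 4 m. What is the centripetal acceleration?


Given: v = 19 m/s, r = 4 m
Using a_c = v^2 / r
a_c = 19^2 / 4
a_c = 361 / 4
a_c = 361/4 m/s^2

361/4 m/s^2


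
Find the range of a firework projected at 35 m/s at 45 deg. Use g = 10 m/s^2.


Given: v0 = 35 m/s, theta = 45 deg, g = 10 m/s^2
sin(2*45) = sin(90) = 1
Using R = v0^2 * sin(2*theta) / g
R = 35^2 * 1 / 10
R = 1225 / 10
R = 245/2 m

245/2 m


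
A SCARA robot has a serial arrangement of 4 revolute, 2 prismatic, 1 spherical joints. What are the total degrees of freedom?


Given: serial robot with 4 revolute, 2 prismatic, 1 spherical joints
DOF contribution per joint type: revolute=1, prismatic=1, spherical=3, fixed=0
DOF = 4*1 + 2*1 + 1*3
DOF = 9

9


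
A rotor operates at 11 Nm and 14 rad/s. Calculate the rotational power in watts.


Given: tau = 11 Nm, omega = 14 rad/s
Using P = tau * omega
P = 11 * 14
P = 154 W

154 W


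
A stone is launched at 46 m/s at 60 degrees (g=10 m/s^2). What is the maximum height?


Given: v0 = 46 m/s, theta = 60 deg, g = 10 m/s^2
sin^2(60) = 3/4
Using H = v0^2 * sin^2(theta) / (2*g)
H = 46^2 * 3/4 / (2*10)
H = 2116 * 3/4 / 20
H = 1587 / 20
H = 1587/20 m

1587/20 m


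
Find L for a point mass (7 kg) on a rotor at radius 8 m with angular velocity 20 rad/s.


Given: m = 7 kg, r = 8 m, omega = 20 rad/s
For a point mass: I = m*r^2
I = 7*8^2 = 7*64 = 448
L = I*omega = 448*20
L = 8960 kg*m^2/s

8960 kg*m^2/s


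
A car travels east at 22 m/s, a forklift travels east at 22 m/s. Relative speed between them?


Given: v_A = 22 m/s east, v_B = 22 m/s east
Both move in the same direction; relative speed = |v_A - v_B|
|22 - 22| = |0|
= 0 m/s

0 m/s


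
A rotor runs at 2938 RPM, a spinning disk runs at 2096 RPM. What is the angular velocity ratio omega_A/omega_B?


Given: RPM_A = 2938, RPM_B = 2096
omega = 2*pi*RPM/60, so omega_A/omega_B = RPM_A / RPM_B
omega_A/omega_B = 2938 / 2096
omega_A/omega_B = 1469/1048

1469/1048


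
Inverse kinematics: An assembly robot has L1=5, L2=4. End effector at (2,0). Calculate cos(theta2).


Given: L1 = 5, L2 = 4, target (x, y) = (2, 0)
Using cos(theta2) = (x^2 + y^2 - L1^2 - L2^2) / (2*L1*L2)
x^2 + y^2 = 2^2 + 0 = 4
L1^2 + L2^2 = 25 + 16 = 41
Numerator = 4 - 41 = -37
Denominator = 2*5*4 = 40
cos(theta2) = -37/40 = -37/40

-37/40


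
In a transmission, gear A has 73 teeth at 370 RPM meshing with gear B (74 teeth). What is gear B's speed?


Given: N1 = 73 teeth, w1 = 370 RPM, N2 = 74 teeth
Using N1*w1 = N2*w2
w2 = N1*w1 / N2
w2 = 73*370 / 74
w2 = 27010 / 74
w2 = 365 RPM

365 RPM


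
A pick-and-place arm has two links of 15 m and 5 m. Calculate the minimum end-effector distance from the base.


Given: L1 = 15 m, L2 = 5 m
For a 2-link planar arm, min reach = |L1 - L2| (second link folded back)
Min reach = |15 - 5|
Min reach = 10 m

10 m


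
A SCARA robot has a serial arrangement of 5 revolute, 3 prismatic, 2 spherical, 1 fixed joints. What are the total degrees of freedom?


Given: serial robot with 5 revolute, 3 prismatic, 2 spherical, 1 fixed joints
DOF contribution per joint type: revolute=1, prismatic=1, spherical=3, fixed=0
DOF = 5*1 + 3*1 + 2*3 + 1*0
DOF = 14

14


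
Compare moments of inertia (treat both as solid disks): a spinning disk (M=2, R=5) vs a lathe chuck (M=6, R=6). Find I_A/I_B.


Given: M1=2 kg, R1=5 m, M2=6 kg, R2=6 m
For a disk: I = (1/2)*M*R^2, so I_A/I_B = (M1*R1^2)/(M2*R2^2)
M1*R1^2 = 2*25 = 50
M2*R2^2 = 6*36 = 216
I_A/I_B = 50/216 = 25/108

25/108


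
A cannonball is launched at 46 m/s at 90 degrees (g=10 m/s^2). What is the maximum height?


Given: v0 = 46 m/s, theta = 90 deg, g = 10 m/s^2
sin^2(90) = 1
Using H = v0^2 * sin^2(theta) / (2*g)
H = 46^2 * 1 / (2*10)
H = 2116 * 1 / 20
H = 2116 / 20
H = 529/5 m

529/5 m


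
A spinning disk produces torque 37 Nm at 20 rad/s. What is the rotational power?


Given: tau = 37 Nm, omega = 20 rad/s
Using P = tau * omega
P = 37 * 20
P = 740 W

740 W


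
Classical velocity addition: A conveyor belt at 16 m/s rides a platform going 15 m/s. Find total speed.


Given: object velocity = 16 m/s, platform velocity = 15 m/s (same direction)
Using classical velocity addition: v_total = v_object + v_platform
v_total = 16 + 15
v_total = 31 m/s

31 m/s


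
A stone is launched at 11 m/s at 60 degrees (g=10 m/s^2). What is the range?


Given: v0 = 11 m/s, theta = 60 deg, g = 10 m/s^2
sin(2*60) = sin(120) = sqrt(3)/2
Using R = v0^2 * sin(2*theta) / g
R = 11^2 * (sqrt(3)/2) / 10
R = 121 * sqrt(3) / 20
R = 121/20*sqrt(3) m

121/20*sqrt(3) m


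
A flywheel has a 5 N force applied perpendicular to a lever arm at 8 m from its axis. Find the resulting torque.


Given: F = 5 N, r = 8 m, angle = 90 deg (perpendicular)
Using tau = F * r * sin(90)
sin(90) = 1
tau = 5 * 8 * 1
tau = 40 Nm

40 Nm


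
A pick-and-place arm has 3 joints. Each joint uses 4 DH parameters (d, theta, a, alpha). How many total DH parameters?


Given: 3 joints, 4 DH parameters per joint (d, theta, a, alpha)
Total DH parameters = number_of_joints * 4
Total = 3 * 4
Total = 12

12


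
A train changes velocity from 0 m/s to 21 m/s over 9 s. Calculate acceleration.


Given: initial velocity v0 = 0 m/s, final velocity v = 21 m/s, time t = 9 s
Using a = (v - v0) / t
a = (21 - 0) / 9
a = 21 / 9
a = 7/3 m/s^2

7/3 m/s^2


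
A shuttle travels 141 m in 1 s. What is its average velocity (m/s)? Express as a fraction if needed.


Given: distance d = 141 m, time t = 1 s
Using v = d / t
v = 141 / 1
v = 141 m/s

141 m/s


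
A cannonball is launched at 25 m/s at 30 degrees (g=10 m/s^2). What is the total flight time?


Given: v0 = 25 m/s, theta = 30 deg, g = 10 m/s^2
sin(30) = 1/2
Using T = 2*v0*sin(theta) / g
T = 2*25*1/2 / 10
T = 25 / 10
T = 5/2 s

5/2 s


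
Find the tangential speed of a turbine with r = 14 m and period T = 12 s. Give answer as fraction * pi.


Given: radius r = 14 m, period T = 12 s
Using v = 2*pi*r / T
v = 2*pi*14 / 12
v = 28*pi / 12
v = 7/3*pi m/s

7/3*pi m/s


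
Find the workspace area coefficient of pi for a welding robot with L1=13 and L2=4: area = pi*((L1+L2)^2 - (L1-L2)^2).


Given: L1 = 13, L2 = 4
(L1+L2)^2 = (17)^2 = 289
(L1-L2)^2 = (9)^2 = 81
Difference = 289 - 81 = 208
This equals 4*L1*L2 = 4*13*4 = 208
Workspace area = 208*pi

208


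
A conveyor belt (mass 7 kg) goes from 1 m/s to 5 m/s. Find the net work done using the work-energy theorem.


Given: m = 7 kg, v0 = 1 m/s, v = 5 m/s
Using W = (1/2)*m*(v^2 - v0^2)
v^2 = 5^2 = 25
v0^2 = 1^2 = 1
v^2 - v0^2 = 25 - 1 = 24
W = (1/2)*7*24 = 84 J

84 J


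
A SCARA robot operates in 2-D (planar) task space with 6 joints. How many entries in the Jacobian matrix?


Given: task space dimension = 2, joints = 6
Jacobian is a 2 x 6 matrix
Total entries = rows * columns
Total = 2 * 6
Total = 12

12


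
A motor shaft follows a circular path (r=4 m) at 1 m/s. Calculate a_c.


Given: v = 1 m/s, r = 4 m
Using a_c = v^2 / r
a_c = 1^2 / 4
a_c = 1 / 4
a_c = 1/4 m/s^2

1/4 m/s^2


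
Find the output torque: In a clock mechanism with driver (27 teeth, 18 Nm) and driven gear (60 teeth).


Given: N1 = 27, N2 = 60, T1 = 18 Nm
Using T2/T1 = N2/N1
T2 = T1 * N2 / N1
T2 = 18 * 60 / 27
T2 = 1080 / 27
T2 = 40 Nm

40 Nm


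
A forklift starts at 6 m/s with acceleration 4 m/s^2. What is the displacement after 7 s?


Given: v0 = 6 m/s, a = 4 m/s^2, t = 7 s
Using s = v0*t + (1/2)*a*t^2
s = 6*7 + (1/2)*4*7^2
s = 42 + (1/2)*196
s = 42 + 98
s = 140

140 m


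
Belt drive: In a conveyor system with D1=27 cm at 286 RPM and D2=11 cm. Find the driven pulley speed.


Given: D1 = 27 cm, w1 = 286 RPM, D2 = 11 cm
Using D1*w1 = D2*w2
w2 = D1*w1 / D2
w2 = 27*286 / 11
w2 = 7722 / 11
w2 = 702 RPM

702 RPM


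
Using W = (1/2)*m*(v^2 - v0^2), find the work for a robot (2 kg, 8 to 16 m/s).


Given: m = 2 kg, v0 = 8 m/s, v = 16 m/s
Using W = (1/2)*m*(v^2 - v0^2)
v^2 = 16^2 = 256
v0^2 = 8^2 = 64
v^2 - v0^2 = 256 - 64 = 192
W = (1/2)*2*192 = 192 J

192 J


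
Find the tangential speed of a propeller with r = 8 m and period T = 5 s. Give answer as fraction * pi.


Given: radius r = 8 m, period T = 5 s
Using v = 2*pi*r / T
v = 2*pi*8 / 5
v = 16*pi / 5
v = 16/5*pi m/s

16/5*pi m/s


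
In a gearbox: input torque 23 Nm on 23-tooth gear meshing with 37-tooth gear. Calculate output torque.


Given: N1 = 23, N2 = 37, T1 = 23 Nm
Using T2/T1 = N2/N1
T2 = T1 * N2 / N1
T2 = 23 * 37 / 23
T2 = 851 / 23
T2 = 37 Nm

37 Nm


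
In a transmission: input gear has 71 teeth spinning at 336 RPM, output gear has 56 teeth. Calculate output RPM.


Given: N1 = 71 teeth, w1 = 336 RPM, N2 = 56 teeth
Using N1*w1 = N2*w2
w2 = N1*w1 / N2
w2 = 71*336 / 56
w2 = 23856 / 56
w2 = 426 RPM

426 RPM


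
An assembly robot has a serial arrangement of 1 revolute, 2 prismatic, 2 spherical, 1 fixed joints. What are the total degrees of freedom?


Given: serial robot with 1 revolute, 2 prismatic, 2 spherical, 1 fixed joints
DOF contribution per joint type: revolute=1, prismatic=1, spherical=3, fixed=0
DOF = 1*1 + 2*1 + 2*3 + 1*0
DOF = 9

9


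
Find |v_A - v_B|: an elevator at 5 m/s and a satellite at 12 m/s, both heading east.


Given: v_A = 5 m/s east, v_B = 12 m/s east
Both move in the same direction; relative speed = |v_A - v_B|
|5 - 12| = |-7|
= 7 m/s

7 m/s


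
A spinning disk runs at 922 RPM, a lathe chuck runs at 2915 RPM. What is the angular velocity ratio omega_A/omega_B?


Given: RPM_A = 922, RPM_B = 2915
omega = 2*pi*RPM/60, so omega_A/omega_B = RPM_A / RPM_B
omega_A/omega_B = 922 / 2915
omega_A/omega_B = 922/2915

922/2915


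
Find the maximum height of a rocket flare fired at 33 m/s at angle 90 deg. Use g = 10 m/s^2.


Given: v0 = 33 m/s, theta = 90 deg, g = 10 m/s^2
sin^2(90) = 1
Using H = v0^2 * sin^2(theta) / (2*g)
H = 33^2 * 1 / (2*10)
H = 1089 * 1 / 20
H = 1089 / 20
H = 1089/20 m

1089/20 m


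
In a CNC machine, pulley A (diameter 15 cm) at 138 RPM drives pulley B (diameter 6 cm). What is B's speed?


Given: D1 = 15 cm, w1 = 138 RPM, D2 = 6 cm
Using D1*w1 = D2*w2
w2 = D1*w1 / D2
w2 = 15*138 / 6
w2 = 2070 / 6
w2 = 345 RPM

345 RPM


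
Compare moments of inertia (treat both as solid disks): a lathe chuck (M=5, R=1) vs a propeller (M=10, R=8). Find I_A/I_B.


Given: M1=5 kg, R1=1 m, M2=10 kg, R2=8 m
For a disk: I = (1/2)*M*R^2, so I_A/I_B = (M1*R1^2)/(M2*R2^2)
M1*R1^2 = 5*1 = 5
M2*R2^2 = 10*64 = 640
I_A/I_B = 5/640 = 1/128

1/128


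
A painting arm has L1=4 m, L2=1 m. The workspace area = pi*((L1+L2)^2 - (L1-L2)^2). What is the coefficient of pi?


Given: L1 = 4, L2 = 1
(L1+L2)^2 = (5)^2 = 25
(L1-L2)^2 = (3)^2 = 9
Difference = 25 - 9 = 16
This equals 4*L1*L2 = 4*4*1 = 16
Workspace area = 16*pi

16


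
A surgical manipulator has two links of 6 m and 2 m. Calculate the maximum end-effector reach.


Given: L1 = 6 m, L2 = 2 m
For a 2-link planar arm, max reach = L1 + L2 (fully extended)
Max reach = 6 + 2
Max reach = 8 m

8 m


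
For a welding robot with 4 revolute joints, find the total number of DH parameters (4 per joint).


Given: 4 joints, 4 DH parameters per joint (d, theta, a, alpha)
Total DH parameters = number_of_joints * 4
Total = 4 * 4
Total = 16

16


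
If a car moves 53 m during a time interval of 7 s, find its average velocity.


Given: distance d = 53 m, time t = 7 s
Using v = d / t
v = 53 / 7
v = 53/7 m/s

53/7 m/s


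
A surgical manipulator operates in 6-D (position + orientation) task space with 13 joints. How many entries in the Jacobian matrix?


Given: task space dimension = 6, joints = 13
Jacobian is a 6 x 13 matrix
Total entries = rows * columns
Total = 6 * 13
Total = 78

78


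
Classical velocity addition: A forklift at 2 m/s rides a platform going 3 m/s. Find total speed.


Given: object velocity = 2 m/s, platform velocity = 3 m/s (same direction)
Using classical velocity addition: v_total = v_object + v_platform
v_total = 2 + 3
v_total = 5 m/s

5 m/s


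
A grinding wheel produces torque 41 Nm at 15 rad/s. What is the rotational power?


Given: tau = 41 Nm, omega = 15 rad/s
Using P = tau * omega
P = 41 * 15
P = 615 W

615 W


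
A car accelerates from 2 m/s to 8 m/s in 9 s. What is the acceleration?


Given: initial velocity v0 = 2 m/s, final velocity v = 8 m/s, time t = 9 s
Using a = (v - v0) / t
a = (8 - 2) / 9
a = 6 / 9
a = 2/3 m/s^2

2/3 m/s^2


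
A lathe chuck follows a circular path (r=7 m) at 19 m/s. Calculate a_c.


Given: v = 19 m/s, r = 7 m
Using a_c = v^2 / r
a_c = 19^2 / 7
a_c = 361 / 7
a_c = 361/7 m/s^2

361/7 m/s^2


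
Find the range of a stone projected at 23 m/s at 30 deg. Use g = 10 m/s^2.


Given: v0 = 23 m/s, theta = 30 deg, g = 10 m/s^2
sin(2*30) = sin(60) = sqrt(3)/2
Using R = v0^2 * sin(2*theta) / g
R = 23^2 * (sqrt(3)/2) / 10
R = 529 * sqrt(3) / 20
R = 529/20*sqrt(3) m

529/20*sqrt(3) m


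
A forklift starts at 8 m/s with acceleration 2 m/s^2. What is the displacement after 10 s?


Given: v0 = 8 m/s, a = 2 m/s^2, t = 10 s
Using s = v0*t + (1/2)*a*t^2
s = 8*10 + (1/2)*2*10^2
s = 80 + (1/2)*200
s = 80 + 100
s = 180

180 m


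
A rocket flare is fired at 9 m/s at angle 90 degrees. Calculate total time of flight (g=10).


Given: v0 = 9 m/s, theta = 90 deg, g = 10 m/s^2
sin(90) = 1
Using T = 2*v0*sin(theta) / g
T = 2*9*1 / 10
T = 18 / 10
T = 9/5 s

9/5 s


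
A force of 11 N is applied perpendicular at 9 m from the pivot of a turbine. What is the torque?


Given: F = 11 N, r = 9 m, angle = 90 deg (perpendicular)
Using tau = F * r * sin(90)
sin(90) = 1
tau = 11 * 9 * 1
tau = 99 Nm

99 Nm


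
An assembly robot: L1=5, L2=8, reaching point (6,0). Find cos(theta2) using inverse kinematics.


Given: L1 = 5, L2 = 8, target (x, y) = (6, 0)
Using cos(theta2) = (x^2 + y^2 - L1^2 - L2^2) / (2*L1*L2)
x^2 + y^2 = 6^2 + 0 = 36
L1^2 + L2^2 = 25 + 64 = 89
Numerator = 36 - 89 = -53
Denominator = 2*5*8 = 80
cos(theta2) = -53/80 = -53/80

-53/80


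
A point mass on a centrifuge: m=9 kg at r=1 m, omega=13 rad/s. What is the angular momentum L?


Given: m = 9 kg, r = 1 m, omega = 13 rad/s
For a point mass: I = m*r^2
I = 9*1^2 = 9*1 = 9
L = I*omega = 9*13
L = 117 kg*m^2/s

117 kg*m^2/s


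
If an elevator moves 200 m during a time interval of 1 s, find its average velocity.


Given: distance d = 200 m, time t = 1 s
Using v = d / t
v = 200 / 1
v = 200 m/s

200 m/s


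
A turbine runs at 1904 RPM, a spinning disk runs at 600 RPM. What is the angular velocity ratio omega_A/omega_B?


Given: RPM_A = 1904, RPM_B = 600
omega = 2*pi*RPM/60, so omega_A/omega_B = RPM_A / RPM_B
omega_A/omega_B = 1904 / 600
omega_A/omega_B = 238/75

238/75


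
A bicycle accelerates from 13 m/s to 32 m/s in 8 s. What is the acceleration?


Given: initial velocity v0 = 13 m/s, final velocity v = 32 m/s, time t = 8 s
Using a = (v - v0) / t
a = (32 - 13) / 8
a = 19 / 8
a = 19/8 m/s^2

19/8 m/s^2


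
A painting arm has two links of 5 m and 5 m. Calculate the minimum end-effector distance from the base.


Given: L1 = 5 m, L2 = 5 m
For a 2-link planar arm, min reach = |L1 - L2| (second link folded back)
Min reach = |5 - 5|
Min reach = 0 m

0 m


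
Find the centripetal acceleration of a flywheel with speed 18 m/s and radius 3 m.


Given: v = 18 m/s, r = 3 m
Using a_c = v^2 / r
a_c = 18^2 / 3
a_c = 324 / 3
a_c = 108 m/s^2

108 m/s^2


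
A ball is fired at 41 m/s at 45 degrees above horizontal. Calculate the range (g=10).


Given: v0 = 41 m/s, theta = 45 deg, g = 10 m/s^2
sin(2*45) = sin(90) = 1
Using R = v0^2 * sin(2*theta) / g
R = 41^2 * 1 / 10
R = 1681 / 10
R = 1681/10 m

1681/10 m


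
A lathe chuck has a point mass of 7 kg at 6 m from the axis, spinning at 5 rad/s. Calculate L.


Given: m = 7 kg, r = 6 m, omega = 5 rad/s
For a point mass: I = m*r^2
I = 7*6^2 = 7*36 = 252
L = I*omega = 252*5
L = 1260 kg*m^2/s

1260 kg*m^2/s


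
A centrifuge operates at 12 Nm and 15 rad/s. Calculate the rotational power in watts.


Given: tau = 12 Nm, omega = 15 rad/s
Using P = tau * omega
P = 12 * 15
P = 180 W

180 W


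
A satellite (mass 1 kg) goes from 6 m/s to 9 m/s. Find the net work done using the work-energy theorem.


Given: m = 1 kg, v0 = 6 m/s, v = 9 m/s
Using W = (1/2)*m*(v^2 - v0^2)
v^2 = 9^2 = 81
v0^2 = 6^2 = 36
v^2 - v0^2 = 81 - 36 = 45
W = (1/2)*1*45 = 45/2 J

45/2 J


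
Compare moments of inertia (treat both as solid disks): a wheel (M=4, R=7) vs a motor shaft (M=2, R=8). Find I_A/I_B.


Given: M1=4 kg, R1=7 m, M2=2 kg, R2=8 m
For a disk: I = (1/2)*M*R^2, so I_A/I_B = (M1*R1^2)/(M2*R2^2)
M1*R1^2 = 4*49 = 196
M2*R2^2 = 2*64 = 128
I_A/I_B = 196/128 = 49/32

49/32


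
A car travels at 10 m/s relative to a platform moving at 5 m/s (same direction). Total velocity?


Given: object velocity = 10 m/s, platform velocity = 5 m/s (same direction)
Using classical velocity addition: v_total = v_object + v_platform
v_total = 10 + 5
v_total = 15 m/s

15 m/s


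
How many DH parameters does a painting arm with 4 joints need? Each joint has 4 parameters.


Given: 4 joints, 4 DH parameters per joint (d, theta, a, alpha)
Total DH parameters = number_of_joints * 4
Total = 4 * 4
Total = 16

16


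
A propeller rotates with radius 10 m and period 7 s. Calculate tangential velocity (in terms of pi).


Given: radius r = 10 m, period T = 7 s
Using v = 2*pi*r / T
v = 2*pi*10 / 7
v = 20*pi / 7
v = 20/7*pi m/s

20/7*pi m/s


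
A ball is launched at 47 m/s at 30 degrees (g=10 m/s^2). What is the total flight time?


Given: v0 = 47 m/s, theta = 30 deg, g = 10 m/s^2
sin(30) = 1/2
Using T = 2*v0*sin(theta) / g
T = 2*47*1/2 / 10
T = 47 / 10
T = 47/10 s

47/10 s


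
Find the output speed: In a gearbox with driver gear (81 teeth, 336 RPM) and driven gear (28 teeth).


Given: N1 = 81 teeth, w1 = 336 RPM, N2 = 28 teeth
Using N1*w1 = N2*w2
w2 = N1*w1 / N2
w2 = 81*336 / 28
w2 = 27216 / 28
w2 = 972 RPM

972 RPM
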